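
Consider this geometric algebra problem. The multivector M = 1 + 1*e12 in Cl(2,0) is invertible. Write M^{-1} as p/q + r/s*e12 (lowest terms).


M = 1 + 1*e12, where e12^2 = -1.
Since M commutes with its reverse ~M = a - b*e12, M * ~M = a^2 - b^2*e12^2 = a^2 + b^2.
So M^{-1} = ~M / (a^2 + b^2) = (a - b*e12)/(a^2 + b^2).
a^2 + b^2 = 1 + 1 = 2
Scalar part = 1/2 = 1/2
Bivector coeff = -1/2 = -1/2
M^{-1} = 1/2 - 1/2*e12


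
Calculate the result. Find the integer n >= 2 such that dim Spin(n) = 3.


dim Spin(n) = dim so(n) = n(n-1)/2.
Solve n(n-1)/2 = 3, i.e. n^2 - n - 6 = 0.
Discriminant = 1 + 8*3 = 25
n = (1 + sqrt(25))/2 = (1 + 5)/2 = 3


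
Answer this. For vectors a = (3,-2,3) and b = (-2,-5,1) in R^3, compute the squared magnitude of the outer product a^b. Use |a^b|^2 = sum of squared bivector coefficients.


a wedge b = (a1*b2 - a2*b1)*e12 + (a1*b3 - a3*b1)*e13 + (a2*b3 - a3*b2)*e23
e12 coeff: 3*(-5) - (-2)*(-2) = -15 - 4 = -19
e13 coeff: 3*1 - 3*(-2) = 3 - (-6) = 9
e23 coeff: (-2)*1 - 3*(-5) = -2 - (-15) = 13
|a wedge b|^2 = (-19)^2 + 9^2 + 13^2
= 361 + 81 + 169
= 611


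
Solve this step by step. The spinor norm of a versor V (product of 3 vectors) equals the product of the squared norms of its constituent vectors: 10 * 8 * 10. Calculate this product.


Spinor norm N(V) = |v1|^2 * |v2|^2 * ... * |v3|^2
= 10 * 8 * 10
Running product: 10, 80, 800
N(V) = 800


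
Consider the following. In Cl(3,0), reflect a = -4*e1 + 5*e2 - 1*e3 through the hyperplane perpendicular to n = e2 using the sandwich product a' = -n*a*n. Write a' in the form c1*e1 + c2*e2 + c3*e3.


Reflection formula: a' = -n*a*n, with n = e2 (unit vector, n^2 = 1).
For reflection through hyperplane perp to e2:
The component along e2 flips sign, others stay.
a = (-4, 5, -1)
a' = (-4, -5, -1)
a' = -4*e1 - 5*e2 - 1*e3


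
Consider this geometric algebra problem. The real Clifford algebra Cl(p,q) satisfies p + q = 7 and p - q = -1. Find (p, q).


We need p + q = 7 and p - q = -1.
Adding: 2p = 7 + (-1) = 6, so p = 3.
Then q = 7 - 3 = 4.
(p, q) = (3, 4)


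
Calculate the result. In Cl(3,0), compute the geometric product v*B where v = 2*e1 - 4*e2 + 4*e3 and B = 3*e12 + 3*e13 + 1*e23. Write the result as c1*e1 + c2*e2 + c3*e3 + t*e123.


vB has grade-1 (vector) and grade-3 (trivector) parts: vB = (v _| B) + (v ^ B).
Vector part <vB>_1:
  e1: -v2*b12 - v3*b13 = -(-4)*(3) - (4)*(3) = 0
  e2: v1*b12 - v3*b23 = (2)*(3) - (4)*(1) = 2
  e3: v1*b13 + v2*b23 = (2)*(3) + (-4)*(1) = 2
Trivector part <vB>_3:
  e123: v1*b23 - v2*b13 + v3*b12 = (2)*(1) - (-4)*(3) + (4)*(3) = 26
vB = 0*e1 + 2*e2 + 2*e3 + 26*e123


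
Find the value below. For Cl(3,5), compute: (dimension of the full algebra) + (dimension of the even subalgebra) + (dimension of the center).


n = 3 + 5 = 8
Total dim = 2^8 = 256
Even subalgebra dim = 2^7 = 128
n is even, so center dim = 1
Sum = 256 + 128 + 1 = 385


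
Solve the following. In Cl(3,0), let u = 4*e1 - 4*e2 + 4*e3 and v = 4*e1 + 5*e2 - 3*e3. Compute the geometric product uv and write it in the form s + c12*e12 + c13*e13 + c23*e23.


In Cl(3,0): e_i^2 = 1, e_ie_j = -e_je_i for i != j.
Scalar part = u . v = 4*4 + (-4)*5 + 4*(-3)
= 16 + (-20) + (-12) = -16
e12 coeff = 4*5 - (-4)*4 = 20 - (-16) = 36
e13 coeff = 4*(-3) - 4*4 = -12 - 16 = -28
e23 coeff = (-4)*(-3) - 4*5 = 12 - 20 = -8
uv = -16 + 36*e12 - 28*e13 - 8*e23


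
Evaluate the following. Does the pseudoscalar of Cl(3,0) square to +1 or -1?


The pseudoscalar I = e1...e_n (product of all n generators) of Cl(p,q) satisfies I^2 = (-1)^(q + n(n-1)/2).
p = 3, q = 0, n = p + q = 3
n(n-1)/2 = 3 * 2 / 2 = 3
Exponent = q + n(n-1)/2 = 0 + 3 = 3
I^2 = (-1)^3 = -1


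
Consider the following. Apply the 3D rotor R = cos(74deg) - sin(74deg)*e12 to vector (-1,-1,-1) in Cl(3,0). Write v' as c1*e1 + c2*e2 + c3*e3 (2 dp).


Rotor R = cos(74deg) - sin(74deg)*e12
Rotation angle theta = 2 * 74 = 148 degrees in the e12 plane (e1 -> e2).
The component perpendicular to the plane (e3) is invariant: v'_3 = v3 = -1.00
cos(148deg) = -0.8480, sin(148deg) = 0.5299
v'_1 = v1*cos(theta) - v2*sin(theta) = -1*(-0.8480) - (-1)*0.5299 = 1.38
v'_2 = v1*sin(theta) + v2*cos(theta) = -1*0.5299 + (-1)*(-0.8480) = 0.32
v' = 1.38*e1 + 0.32*e2 - 1.00*e3


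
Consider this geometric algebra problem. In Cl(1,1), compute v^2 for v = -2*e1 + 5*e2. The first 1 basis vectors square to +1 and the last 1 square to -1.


v^2 = sum of c_i^2 * e_i^2
Positive signature terms (e_i^2 = +1): (-2)^2 = 4
Negative signature terms (e_j^2 = -1): 5^2 = 25
v^2 = 4 - 25 = -21


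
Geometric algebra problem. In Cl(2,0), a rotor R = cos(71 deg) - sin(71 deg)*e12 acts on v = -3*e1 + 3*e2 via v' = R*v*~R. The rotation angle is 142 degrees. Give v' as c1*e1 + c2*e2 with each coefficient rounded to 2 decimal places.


Rotor R = cos(71deg) - sin(71deg)*e12
Rotation angle theta = 2 * 71 = 142 degrees
v' = R*v*~R rotates v by theta.
cos(142deg) = -0.7880, sin(142deg) = 0.6157
v'_1 = -3*cos(142deg) - 3*sin(142deg)
= -3*(-0.7880) - 3*0.6157
= 0.52
v'_2 = -3*sin(142deg) + 3*cos(142deg)
= -3*0.6157 + 3*(-0.7880)
= -4.21
v' = 0.52*e1 - 4.21*e2


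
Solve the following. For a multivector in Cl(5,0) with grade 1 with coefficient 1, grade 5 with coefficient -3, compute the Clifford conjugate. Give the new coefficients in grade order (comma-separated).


Clifford conjugate sign for grade k: (-1)^(k(k+1)/2)
Grade 1: (-1)^(1*2/2) = (-1)^1 = -1, coeff 1 -> -1
Grade 5: (-1)^(5*6/2) = (-1)^15 = -1, coeff -3 -> 3
Conjugated coefficients: -1, 3


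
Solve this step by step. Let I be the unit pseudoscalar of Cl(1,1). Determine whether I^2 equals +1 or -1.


The pseudoscalar I = e1...e_n (product of all n generators) of Cl(p,q) satisfies I^2 = (-1)^(q + n(n-1)/2).
p = 1, q = 1, n = p + q = 2
n(n-1)/2 = 2 * 1 / 2 = 1
Exponent = q + n(n-1)/2 = 1 + 1 = 2
I^2 = (-1)^2 = +1


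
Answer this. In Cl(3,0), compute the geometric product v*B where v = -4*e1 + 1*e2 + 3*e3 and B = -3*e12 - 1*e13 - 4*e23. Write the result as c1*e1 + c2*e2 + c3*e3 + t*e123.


vB has grade-1 (vector) and grade-3 (trivector) parts: vB = (v _| B) + (v ^ B).
Vector part <vB>_1:
  e1: -v2*b12 - v3*b13 = -(1)*(-3) - (3)*(-1) = 6
  e2: v1*b12 - v3*b23 = (-4)*(-3) - (3)*(-4) = 24
  e3: v1*b13 + v2*b23 = (-4)*(-1) + (1)*(-4) = 0
Trivector part <vB>_3:
  e123: v1*b23 - v2*b13 + v3*b12 = (-4)*(-4) - (1)*(-1) + (3)*(-3) = 8
vB = 6*e1 + 24*e2 + 0*e3 + 8*e123


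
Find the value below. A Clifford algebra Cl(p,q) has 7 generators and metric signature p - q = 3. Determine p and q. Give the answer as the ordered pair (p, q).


We need p + q = 7 and p - q = 3.
Adding: 2p = 7 + 3 = 10, so p = 5.
Then q = 7 - 5 = 2.
(p, q) = (5, 2)


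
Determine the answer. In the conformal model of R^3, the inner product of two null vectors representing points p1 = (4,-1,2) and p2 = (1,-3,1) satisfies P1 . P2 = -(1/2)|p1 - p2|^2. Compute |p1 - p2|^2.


p1 - p2 = (3, 2, 1)
|p1 - p2|^2 = 3^2 + 2^2 + 1^2
= 9 + 4 + 1
= 14


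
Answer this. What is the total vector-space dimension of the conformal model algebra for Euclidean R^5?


The conformal model of R^5 uses Cl(6,1): the 5 Euclidean generators plus two extra orthogonal generators e+ (e+^2 = +1) and e- (e-^2 = -1), from which the null vectors e0, einf are built.
Number of generators m = 5 + 2 = 7.
dim Cl(p,q) = 2^m = 2^7 = 128


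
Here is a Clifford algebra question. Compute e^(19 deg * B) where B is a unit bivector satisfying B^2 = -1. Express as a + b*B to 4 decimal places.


For a unit bivector B with B^2 = -1, the exponential series gives
e^(theta*B) = cos(theta) + sin(theta)*B (the GA analogue of Euler's formula).
theta = 19 degrees = 0.331613 rad
cos(19 deg) = 0.9455
sin(19 deg) = 0.3256
exp(theta*B) = 0.9455 + 0.3256*B


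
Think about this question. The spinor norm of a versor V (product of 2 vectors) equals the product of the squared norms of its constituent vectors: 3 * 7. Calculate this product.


Spinor norm N(V) = |v1|^2 * |v2|^2 * ... * |v2|^2
= 3 * 7
Running product: 3, 21
N(V) = 21


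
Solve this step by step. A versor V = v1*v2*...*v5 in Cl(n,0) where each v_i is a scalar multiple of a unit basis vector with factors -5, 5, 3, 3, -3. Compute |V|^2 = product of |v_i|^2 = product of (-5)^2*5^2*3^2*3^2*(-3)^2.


Each vector v_i has |v_i|^2 = s_i^2
Squared scales: (-5)^2 = 25, 5^2 = 25, 3^2 = 9, 3^2 = 9, (-3)^2 = 9
|V|^2 = 25 * 25 * 9 * 9 * 9
= 455625


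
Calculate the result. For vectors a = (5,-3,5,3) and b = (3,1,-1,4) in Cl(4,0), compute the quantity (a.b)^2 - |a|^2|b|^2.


a . b = 5*3 + (-3)*1 + 5*(-1) + 3*4
= 15 + (-3) + (-5) + 12 = 19
|a|^2 = 5^2 + (-3)^2 + 5^2 + 3^2 = 68
|b|^2 = 3^2 + 1^2 + (-1)^2 + 4^2 = 27
(a.b)^2 = 19^2 = 361
|a|^2 * |b|^2 = 68 * 27 = 1836
Result = 361 - 1836 = -1475


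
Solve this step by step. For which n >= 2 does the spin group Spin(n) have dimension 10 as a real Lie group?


dim Spin(n) = dim so(n) = n(n-1)/2.
Solve n(n-1)/2 = 10, i.e. n^2 - n - 20 = 0.
Discriminant = 1 + 8*10 = 81
n = (1 + sqrt(81))/2 = (1 + 9)/2 = 5


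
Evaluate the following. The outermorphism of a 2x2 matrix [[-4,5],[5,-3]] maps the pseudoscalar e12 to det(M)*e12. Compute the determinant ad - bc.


The outermorphism of a linear map f sends e1^e2 to f(e1)^f(e2).
f(e1) = -4*e1 + 5*e2
f(e2) = 5*e1 - 3*e2
f(e1) ^ f(e2) = (-4*e1 + 5*e2) ^ (5*e1 - 3*e2)
= (-4)*(-3)*e12 + 5*5*e21
= (12 - 25)*e12
= -13*e12
Coefficient = -13


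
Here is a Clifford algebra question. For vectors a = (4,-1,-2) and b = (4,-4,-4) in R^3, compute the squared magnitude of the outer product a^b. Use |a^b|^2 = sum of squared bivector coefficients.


a wedge b = (a1*b2 - a2*b1)*e12 + (a1*b3 - a3*b1)*e13 + (a2*b3 - a3*b2)*e23
e12 coeff: 4*(-4) - (-1)*4 = -16 - (-4) = -12
e13 coeff: 4*(-4) - (-2)*4 = -16 - (-8) = -8
e23 coeff: (-1)*(-4) - (-2)*(-4) = 4 - 8 = -4
|a wedge b|^2 = (-12)^2 + (-8)^2 + (-4)^2
= 144 + 64 + 16
= 224


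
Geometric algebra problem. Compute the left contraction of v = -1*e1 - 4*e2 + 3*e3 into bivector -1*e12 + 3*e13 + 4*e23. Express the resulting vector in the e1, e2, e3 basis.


Left contraction v _| B = <vB>_1 (grade-1 part of the geometric product vB).
Using e1_|e12 = e2, e2_|e12 = -e1, e1_|e13 = e3, e3_|e13 = -e1, e2_|e23 = e3, e3_|e23 = -e2:
e1 coeff: -v2*b12 - v3*b13 = -(-4)*(-1) - (3)*(3) = -13
e2 coeff: v1*b12 - v3*b23 = (-1)*(-1) - (3)*(4) = -11
e3 coeff: v1*b13 + v2*b23 = (-1)*(3) + (-4)*(4) = -19
v _| B = -13*e1 - 11*e2 - 19*e3


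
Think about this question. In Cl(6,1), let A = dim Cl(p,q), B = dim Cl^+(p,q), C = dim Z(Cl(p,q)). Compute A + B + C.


n = 6 + 1 = 7
Total dim = 2^7 = 128
Even subalgebra dim = 2^6 = 64
n is odd, so center dim = 2
Sum = 128 + 64 + 2 = 194


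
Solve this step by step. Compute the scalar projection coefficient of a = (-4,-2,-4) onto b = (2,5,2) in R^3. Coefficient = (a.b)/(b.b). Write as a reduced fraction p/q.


Projection coefficient = (a . b) / (b . b)
a . b = (-4)*2 + (-2)*5 + (-4)*2
= -8 + (-10) + (-8) = -26
b . b = 2^2 + 5^2 + 2^2
= 4 + 25 + 4 = 33
Coefficient = -26/33
In lowest terms: -26/33


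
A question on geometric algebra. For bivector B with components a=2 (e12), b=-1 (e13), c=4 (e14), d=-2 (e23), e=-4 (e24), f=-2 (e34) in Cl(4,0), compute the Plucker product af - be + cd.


Plucker relation: af - be + cd
a*f = 2*(-2) = -4
b*e = (-1)*(-4) = 4
c*d = 4*(-2) = -8
af - be + cd = -4 - 4 + (-8)
= -16


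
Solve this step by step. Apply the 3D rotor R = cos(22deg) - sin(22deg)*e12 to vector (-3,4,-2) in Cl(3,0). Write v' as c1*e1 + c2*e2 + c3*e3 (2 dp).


Rotor R = cos(22deg) - sin(22deg)*e12
Rotation angle theta = 2 * 22 = 44 degrees in the e12 plane (e1 -> e2).
The component perpendicular to the plane (e3) is invariant: v'_3 = v3 = -2.00
cos(44deg) = 0.7193, sin(44deg) = 0.6947
v'_1 = v1*cos(theta) - v2*sin(theta) = -3*0.7193 - 4*0.6947 = -4.94
v'_2 = v1*sin(theta) + v2*cos(theta) = -3*0.6947 + 4*0.7193 = 0.79
v' = -4.94*e1 + 0.79*e2 - 2.00*e3


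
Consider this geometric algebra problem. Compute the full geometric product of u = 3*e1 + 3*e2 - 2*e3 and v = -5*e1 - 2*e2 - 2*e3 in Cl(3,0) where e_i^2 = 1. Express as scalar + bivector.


In Cl(3,0): e_i^2 = 1, e_ie_j = -e_je_i for i != j.
Scalar part = u . v = 3*(-5) + 3*(-2) + (-2)*(-2)
= -15 + (-6) + 4 = -17
e12 coeff = 3*(-2) - 3*(-5) = -6 - (-15) = 9
e13 coeff = 3*(-2) - (-2)*(-5) = -6 - 10 = -16
e23 coeff = 3*(-2) - (-2)*(-2) = -6 - 4 = -10
uv = -17 + 9*e12 - 16*e13 - 10*e23


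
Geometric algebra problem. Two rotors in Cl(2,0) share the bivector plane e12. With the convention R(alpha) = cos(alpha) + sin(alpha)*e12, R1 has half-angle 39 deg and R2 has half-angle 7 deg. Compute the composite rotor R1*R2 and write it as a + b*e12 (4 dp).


Same-plane rotors commute and their half-angles add:
R1*R2 = cos(a1 + a2) + sin(a1 + a2)*e12.
a1 + a2 = 39 + 7 = 46 deg
cos(46 deg) = 0.6947
sin(46 deg) = 0.7193
R1*R2 = 0.6947 + 0.7193*e12


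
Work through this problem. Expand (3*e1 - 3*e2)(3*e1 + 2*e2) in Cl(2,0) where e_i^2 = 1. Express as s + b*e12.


Expand: (3*e1 - 3*e2)(3*e1 + 2*e2)
= 3*3*e1e1 + 3*2*e1e2 + (-3)*3*e2e1 + (-3)*2*e2e2
Using e1^2 = e2^2 = 1, e2e1 = -e1e2:
Scalar part s = 3*3 + (-3)*2 = 9 + (-6) = 3
Bivector part b = 3*2 - (-3)*3 = 6 - (-9) = 15
uv = 3 + 15*e12


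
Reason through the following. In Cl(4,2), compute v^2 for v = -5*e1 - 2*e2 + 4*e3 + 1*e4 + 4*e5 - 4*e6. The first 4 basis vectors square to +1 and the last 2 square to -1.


v^2 = sum of c_i^2 * e_i^2
Positive signature terms (e_i^2 = +1): (-5)^2 + (-2)^2 + 4^2 + 1^2 = 46
Negative signature terms (e_j^2 = -1): 4^2 + (-4)^2 = 32
v^2 = 46 - 32 = 14


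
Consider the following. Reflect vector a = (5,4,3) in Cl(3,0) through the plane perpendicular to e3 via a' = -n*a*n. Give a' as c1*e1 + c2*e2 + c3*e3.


Reflection formula: a' = -n*a*n, with n = e3 (unit vector, n^2 = 1).
For reflection through hyperplane perp to e3:
The component along e3 flips sign, others stay.
a = (5, 4, 3)
a' = (5, 4, -3)
a' = 5*e1 + 4*e2 - 3*e3


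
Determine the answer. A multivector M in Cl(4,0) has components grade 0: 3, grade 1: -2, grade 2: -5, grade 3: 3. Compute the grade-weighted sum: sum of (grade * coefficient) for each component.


Grade-weighted sum = sum of grade_k * coefficient_k
0*3 = 0
1*(-2) = -2
2*(-5) = -10
3*3 = 9
Total = 0 + (-2) + (-10) + 9 = -3


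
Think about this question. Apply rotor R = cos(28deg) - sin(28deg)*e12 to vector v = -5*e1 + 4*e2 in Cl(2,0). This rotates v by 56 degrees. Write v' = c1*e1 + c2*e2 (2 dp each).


Rotor R = cos(28deg) - sin(28deg)*e12
Rotation angle theta = 2 * 28 = 56 degrees
v' = R*v*~R rotates v by theta.
cos(56deg) = 0.5592, sin(56deg) = 0.8290
v'_1 = -5*cos(56deg) - 4*sin(56deg)
= -5*0.5592 - 4*0.8290
= -6.11
v'_2 = -5*sin(56deg) + 4*cos(56deg)
= -5*0.8290 + 4*0.5592
= -1.91
v' = -6.11*e1 - 1.91*e2


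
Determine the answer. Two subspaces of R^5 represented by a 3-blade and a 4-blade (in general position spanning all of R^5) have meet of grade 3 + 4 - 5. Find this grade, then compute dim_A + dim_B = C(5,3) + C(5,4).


Meet grade = grade(A) + grade(B) - n
= 3 + 4 - 5 = 2
C(5,3) = 10
C(5,4) = 5
dim_A + dim_B = 10 + 5 = 15


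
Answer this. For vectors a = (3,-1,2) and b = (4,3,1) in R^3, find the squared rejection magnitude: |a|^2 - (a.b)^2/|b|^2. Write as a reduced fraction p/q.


|a|^2 = 3^2 + (-1)^2 + 2^2 = 14
|b|^2 = 4^2 + 3^2 + 1^2 = 26
a . b = 3*4 + (-1)*3 + 2*1 = 11
(a.b)^2 = 11^2 = 121
|rej|^2 = 14 - 121/26
= (364 - 121)/26
= 243/26
In lowest terms: 243/26


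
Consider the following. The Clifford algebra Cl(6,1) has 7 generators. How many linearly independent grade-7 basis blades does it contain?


Number of grade-k basis blades in Cl(p,q) with n = p + q is C(n, k).
n = 6 + 1 = 7
C(7, 7) = 7! / (7! * 0!)
= 5040 / (5040 * 1)
= 1


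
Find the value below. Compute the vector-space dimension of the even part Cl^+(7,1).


Even subalgebra dimension = 2^(n-1)
n = 7 + 1 = 8
2^(8 - 1) = 2^7 = 128
Verification: sum of C(8,k) for even k = 1 + 28 + 70 + 28 + 1 = 128
Result = 128


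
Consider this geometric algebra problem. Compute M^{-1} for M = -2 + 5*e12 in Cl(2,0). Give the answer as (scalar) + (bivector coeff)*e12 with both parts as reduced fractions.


M = -2 + 5*e12, where e12^2 = -1.
Since M commutes with its reverse ~M = a - b*e12, M * ~M = a^2 - b^2*e12^2 = a^2 + b^2.
So M^{-1} = ~M / (a^2 + b^2) = (a - b*e12)/(a^2 + b^2).
a^2 + b^2 = 4 + 25 = 29
Scalar part = -2/29 = -2/29
Bivector coeff = -5/29 = -5/29
M^{-1} = -2/29 - 5/29*e12


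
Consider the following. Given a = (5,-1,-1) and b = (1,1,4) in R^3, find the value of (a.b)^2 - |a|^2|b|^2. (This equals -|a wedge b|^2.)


a . b = 5*1 + (-1)*1 + (-1)*4
= 5 + (-1) + (-4) = 0
|a|^2 = 5^2 + (-1)^2 + (-1)^2 = 27
|b|^2 = 1^2 + 1^2 + 4^2 = 18
(a.b)^2 = 0^2 = 0
|a|^2 * |b|^2 = 27 * 18 = 486
Result = 0 - 486 = -486


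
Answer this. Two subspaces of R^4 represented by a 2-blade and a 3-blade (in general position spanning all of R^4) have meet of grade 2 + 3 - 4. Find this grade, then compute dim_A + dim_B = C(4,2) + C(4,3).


Meet grade = grade(A) + grade(B) - n
= 2 + 3 - 4 = 1
C(4,2) = 6
C(4,3) = 4
dim_A + dim_B = 6 + 4 = 10


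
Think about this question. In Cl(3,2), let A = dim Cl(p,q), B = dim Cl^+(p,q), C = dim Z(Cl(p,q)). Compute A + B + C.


n = 3 + 2 = 5
Total dim = 2^5 = 32
Even subalgebra dim = 2^4 = 16
n is odd, so center dim = 2
Sum = 32 + 16 + 2 = 50


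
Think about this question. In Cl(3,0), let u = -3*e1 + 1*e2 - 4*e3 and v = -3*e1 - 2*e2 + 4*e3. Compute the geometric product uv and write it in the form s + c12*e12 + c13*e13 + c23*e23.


In Cl(3,0): e_i^2 = 1, e_ie_j = -e_je_i for i != j.
Scalar part = u . v = (-3)*(-3) + 1*(-2) + (-4)*4
= 9 + (-2) + (-16) = -9
e12 coeff = (-3)*(-2) - 1*(-3) = 6 - (-3) = 9
e13 coeff = (-3)*4 - (-4)*(-3) = -12 - 12 = -24
e23 coeff = 1*4 - (-4)*(-2) = 4 - 8 = -4
uv = -9 + 9*e12 - 24*e13 - 4*e23


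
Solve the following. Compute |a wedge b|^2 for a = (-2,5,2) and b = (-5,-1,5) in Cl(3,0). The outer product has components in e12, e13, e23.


a wedge b = (a1*b2 - a2*b1)*e12 + (a1*b3 - a3*b1)*e13 + (a2*b3 - a3*b2)*e23
e12 coeff: (-2)*(-1) - 5*(-5) = 2 - (-25) = 27
e13 coeff: (-2)*5 - 2*(-5) = -10 - (-10) = 0
e23 coeff: 5*5 - 2*(-1) = 25 - (-2) = 27
|a wedge b|^2 = 27^2 + 0^2 + 27^2
= 729 + 0 + 729
= 1458


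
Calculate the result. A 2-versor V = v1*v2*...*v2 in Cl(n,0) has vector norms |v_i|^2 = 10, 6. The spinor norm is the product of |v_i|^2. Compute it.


Spinor norm N(V) = |v1|^2 * |v2|^2 * ... * |v2|^2
= 10 * 6
Running product: 10, 60
N(V) = 60


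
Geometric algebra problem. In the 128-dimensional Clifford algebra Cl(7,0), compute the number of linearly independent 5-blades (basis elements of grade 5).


Number of grade-k basis blades in Cl(p,q) with n = p + q is C(n, k).
n = 7 + 0 = 7
C(7, 5) = 7! / (5! * 2!)
= 5040 / (120 * 2)
= 21


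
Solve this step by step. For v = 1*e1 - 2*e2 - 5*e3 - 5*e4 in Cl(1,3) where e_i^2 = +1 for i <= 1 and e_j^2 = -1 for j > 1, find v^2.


v^2 = sum of c_i^2 * e_i^2
Positive signature terms (e_i^2 = +1): 1^2 = 1
Negative signature terms (e_j^2 = -1): (-2)^2 + (-5)^2 + (-5)^2 = 54
v^2 = 1 - 54 = -53


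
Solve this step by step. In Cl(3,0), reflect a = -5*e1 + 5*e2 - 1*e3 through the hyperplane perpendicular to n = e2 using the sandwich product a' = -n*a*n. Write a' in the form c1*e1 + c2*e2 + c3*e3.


Reflection formula: a' = -n*a*n, with n = e2 (unit vector, n^2 = 1).
For reflection through hyperplane perp to e2:
The component along e2 flips sign, others stay.
a = (-5, 5, -1)
a' = (-5, -5, -1)
a' = -5*e1 - 5*e2 - 1*e3


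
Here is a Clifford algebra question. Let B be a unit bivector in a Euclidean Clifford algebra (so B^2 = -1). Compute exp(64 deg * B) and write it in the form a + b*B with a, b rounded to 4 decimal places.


For a unit bivector B with B^2 = -1, the exponential series gives
e^(theta*B) = cos(theta) + sin(theta)*B (the GA analogue of Euler's formula).
theta = 64 degrees = 1.117011 rad
cos(64 deg) = 0.4384
sin(64 deg) = 0.8988
exp(theta*B) = 0.4384 + 0.8988*B


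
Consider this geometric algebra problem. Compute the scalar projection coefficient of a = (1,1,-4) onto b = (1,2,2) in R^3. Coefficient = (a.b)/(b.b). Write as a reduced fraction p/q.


Projection coefficient = (a . b) / (b . b)
a . b = 1*1 + 1*2 + (-4)*2
= 1 + 2 + (-8) = -5
b . b = 1^2 + 2^2 + 2^2
= 1 + 4 + 4 = 9
Coefficient = -5/9
In lowest terms: -5/9


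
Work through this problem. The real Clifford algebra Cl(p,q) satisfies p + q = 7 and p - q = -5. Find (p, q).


We need p + q = 7 and p - q = -5.
Adding: 2p = 7 + (-5) = 2, so p = 1.
Then q = 7 - 1 = 6.
(p, q) = (1, 6)


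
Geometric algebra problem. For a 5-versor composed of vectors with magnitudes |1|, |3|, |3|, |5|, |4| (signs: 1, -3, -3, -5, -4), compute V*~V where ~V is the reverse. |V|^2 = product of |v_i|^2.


Each vector v_i has |v_i|^2 = s_i^2
Squared scales: 1^2 = 1, (-3)^2 = 9, (-3)^2 = 9, (-5)^2 = 25, (-4)^2 = 16
|V|^2 = 1 * 9 * 9 * 25 * 16
= 32400


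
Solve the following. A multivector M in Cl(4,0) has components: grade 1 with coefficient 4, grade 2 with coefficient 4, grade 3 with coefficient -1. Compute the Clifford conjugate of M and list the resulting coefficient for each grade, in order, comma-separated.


Clifford conjugate sign for grade k: (-1)^(k(k+1)/2)
Grade 1: (-1)^(1*2/2) = (-1)^1 = -1, coeff 4 -> -4
Grade 2: (-1)^(2*3/2) = (-1)^3 = -1, coeff 4 -> -4
Grade 3: (-1)^(3*4/2) = (-1)^6 = 1, coeff -1 -> -1
Conjugated coefficients: -4, -4, -1


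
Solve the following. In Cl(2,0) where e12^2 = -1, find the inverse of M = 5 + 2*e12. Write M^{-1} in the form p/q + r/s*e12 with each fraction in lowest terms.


M = 5 + 2*e12, where e12^2 = -1.
Since M commutes with its reverse ~M = a - b*e12, M * ~M = a^2 - b^2*e12^2 = a^2 + b^2.
So M^{-1} = ~M / (a^2 + b^2) = (a - b*e12)/(a^2 + b^2).
a^2 + b^2 = 25 + 4 = 29
Scalar part = 5/29 = 5/29
Bivector coeff = -2/29 = -2/29
M^{-1} = 5/29 - 2/29*e12


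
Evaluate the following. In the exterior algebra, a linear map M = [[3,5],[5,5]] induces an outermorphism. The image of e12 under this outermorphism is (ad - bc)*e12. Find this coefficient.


The outermorphism of a linear map f sends e1^e2 to f(e1)^f(e2).
f(e1) = 3*e1 + 5*e2
f(e2) = 5*e1 + 5*e2
f(e1) ^ f(e2) = (3*e1 + 5*e2) ^ (5*e1 + 5*e2)
= 3*5*e12 + 5*5*e21
= (15 - 25)*e12
= -10*e12
Coefficient = -10


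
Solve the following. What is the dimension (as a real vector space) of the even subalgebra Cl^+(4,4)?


Even subalgebra dimension = 2^(n-1)
n = 4 + 4 = 8
2^(8 - 1) = 2^7 = 128
Verification: sum of C(8,k) for even k = 1 + 28 + 70 + 28 + 1 = 128
Result = 128


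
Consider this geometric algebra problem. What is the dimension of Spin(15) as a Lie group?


Spin(n) double-covers SO(n); both have Lie algebra so(n) of dimension n(n-1)/2.
n = 15
n(n-1) = 15 * 14 = 210
dim Spin(15) = 210/2 = 105


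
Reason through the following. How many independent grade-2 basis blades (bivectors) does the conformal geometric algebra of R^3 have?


The conformal model of R^3 uses Cl(4,1) with m = 3 + 2 = 5 generators.
Number of grade-2 blades = C(m, 2) = C(5, 2)
= 5*4/2 = 10


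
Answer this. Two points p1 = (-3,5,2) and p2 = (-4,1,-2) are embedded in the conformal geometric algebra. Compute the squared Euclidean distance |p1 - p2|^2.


p1 - p2 = (1, 4, 4)
|p1 - p2|^2 = 1^2 + 4^2 + 4^2
= 1 + 16 + 16
= 33


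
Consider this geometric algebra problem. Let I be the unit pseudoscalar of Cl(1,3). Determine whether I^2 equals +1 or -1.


The pseudoscalar I = e1...e_n (product of all n generators) of Cl(p,q) satisfies I^2 = (-1)^(q + n(n-1)/2).
p = 1, q = 3, n = p + q = 4
n(n-1)/2 = 4 * 3 / 2 = 6
Exponent = q + n(n-1)/2 = 3 + 6 = 9
I^2 = (-1)^9 = -1


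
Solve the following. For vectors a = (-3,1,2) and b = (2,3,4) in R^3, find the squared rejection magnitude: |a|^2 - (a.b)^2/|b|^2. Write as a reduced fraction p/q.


|a|^2 = (-3)^2 + 1^2 + 2^2 = 14
|b|^2 = 2^2 + 3^2 + 4^2 = 29
a . b = (-3)*2 + 1*3 + 2*4 = 5
(a.b)^2 = 5^2 = 25
|rej|^2 = 14 - 25/29
= (406 - 25)/29
= 381/29
In lowest terms: 381/29


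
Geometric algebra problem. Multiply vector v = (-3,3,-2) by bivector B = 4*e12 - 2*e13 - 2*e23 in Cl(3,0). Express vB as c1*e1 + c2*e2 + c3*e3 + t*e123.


vB has grade-1 (vector) and grade-3 (trivector) parts: vB = (v _| B) + (v ^ B).
Vector part <vB>_1:
  e1: -v2*b12 - v3*b13 = -(3)*(4) - (-2)*(-2) = -16
  e2: v1*b12 - v3*b23 = (-3)*(4) - (-2)*(-2) = -16
  e3: v1*b13 + v2*b23 = (-3)*(-2) + (3)*(-2) = 0
Trivector part <vB>_3:
  e123: v1*b23 - v2*b13 + v3*b12 = (-3)*(-2) - (3)*(-2) + (-2)*(4) = 4
vB = -16*e1 - 16*e2 + 0*e3 + 4*e123


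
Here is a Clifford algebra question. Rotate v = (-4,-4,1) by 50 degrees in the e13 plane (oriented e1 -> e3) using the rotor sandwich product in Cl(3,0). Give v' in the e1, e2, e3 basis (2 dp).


Rotor R = cos(25deg) - sin(25deg)*e13
Rotation angle theta = 2 * 25 = 50 degrees in the e13 plane (e1 -> e3).
The component perpendicular to the plane (e2) is invariant: v'_2 = v2 = -4.00
cos(50deg) = 0.6428, sin(50deg) = 0.7660
v'_1 = v1*cos(theta) - v3*sin(theta) = -4*0.6428 - 1*0.7660 = -3.34
v'_3 = v1*sin(theta) + v3*cos(theta) = -4*0.7660 + 1*0.6428 = -2.42
v' = -3.34*e1 - 4.00*e2 - 2.42*e3


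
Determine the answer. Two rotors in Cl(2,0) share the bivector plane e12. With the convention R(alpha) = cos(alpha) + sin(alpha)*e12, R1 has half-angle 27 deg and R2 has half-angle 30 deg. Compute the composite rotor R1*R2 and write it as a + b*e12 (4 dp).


Same-plane rotors commute and their half-angles add:
R1*R2 = cos(a1 + a2) + sin(a1 + a2)*e12.
a1 + a2 = 27 + 30 = 57 deg
cos(57 deg) = 0.5446
sin(57 deg) = 0.8387
R1*R2 = 0.5446 + 0.8387*e12


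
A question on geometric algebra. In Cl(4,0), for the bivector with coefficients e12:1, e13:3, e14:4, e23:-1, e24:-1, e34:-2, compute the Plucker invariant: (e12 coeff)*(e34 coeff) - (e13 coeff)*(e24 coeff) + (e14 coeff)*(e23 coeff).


Plucker relation: af - be + cd
a*f = 1*(-2) = -2
b*e = 3*(-1) = -3
c*d = 4*(-1) = -4
af - be + cd = -2 - (-3) + (-4)
= -3


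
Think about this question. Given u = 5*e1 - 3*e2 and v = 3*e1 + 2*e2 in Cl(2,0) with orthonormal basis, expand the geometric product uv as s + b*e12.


Expand: (5*e1 - 3*e2)(3*e1 + 2*e2)
= 5*3*e1e1 + 5*2*e1e2 + (-3)*3*e2e1 + (-3)*2*e2e2
Using e1^2 = e2^2 = 1, e2e1 = -e1e2:
Scalar part s = 5*3 + (-3)*2 = 15 + (-6) = 9
Bivector part b = 5*2 - (-3)*3 = 10 - (-9) = 19
uv = 9 + 19*e12


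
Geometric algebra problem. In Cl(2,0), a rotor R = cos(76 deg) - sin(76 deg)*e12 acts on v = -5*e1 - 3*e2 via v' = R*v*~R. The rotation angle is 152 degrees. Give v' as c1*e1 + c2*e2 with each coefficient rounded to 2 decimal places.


Rotor R = cos(76deg) - sin(76deg)*e12
Rotation angle theta = 2 * 76 = 152 degrees
v' = R*v*~R rotates v by theta.
cos(152deg) = -0.8829, sin(152deg) = 0.4695
v'_1 = -5*cos(152deg) - (-3)*sin(152deg)
= -5*(-0.8829) - (-3)*0.4695
= 5.82
v'_2 = -5*sin(152deg) + (-3)*cos(152deg)
= -5*0.4695 + (-3)*(-0.8829)
= 0.30
v' = 5.82*e1 + 0.30*e2


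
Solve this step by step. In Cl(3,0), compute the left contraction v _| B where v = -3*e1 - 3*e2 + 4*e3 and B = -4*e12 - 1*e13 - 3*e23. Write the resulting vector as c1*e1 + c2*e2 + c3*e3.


Left contraction v _| B = <vB>_1 (grade-1 part of the geometric product vB).
Using e1_|e12 = e2, e2_|e12 = -e1, e1_|e13 = e3, e3_|e13 = -e1, e2_|e23 = e3, e3_|e23 = -e2:
e1 coeff: -v2*b12 - v3*b13 = -(-3)*(-4) - (4)*(-1) = -8
e2 coeff: v1*b12 - v3*b23 = (-3)*(-4) - (4)*(-3) = 24
e3 coeff: v1*b13 + v2*b23 = (-3)*(-1) + (-3)*(-3) = 12
v _| B = -8*e1 + 24*e2 + 12*e3


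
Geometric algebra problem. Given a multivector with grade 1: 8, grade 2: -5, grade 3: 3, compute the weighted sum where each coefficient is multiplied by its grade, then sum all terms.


Grade-weighted sum = sum of grade_k * coefficient_k
1*8 = 8
2*(-5) = -10
3*3 = 9
Total = 8 + (-10) + 9 = 7


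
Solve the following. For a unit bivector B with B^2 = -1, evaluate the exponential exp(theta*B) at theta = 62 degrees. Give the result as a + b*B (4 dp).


For a unit bivector B with B^2 = -1, the exponential series gives
e^(theta*B) = cos(theta) + sin(theta)*B (the GA analogue of Euler's formula).
theta = 62 degrees = 1.082104 rad
cos(62 deg) = 0.4695
sin(62 deg) = 0.8829
exp(theta*B) = 0.4695 + 0.8829*B


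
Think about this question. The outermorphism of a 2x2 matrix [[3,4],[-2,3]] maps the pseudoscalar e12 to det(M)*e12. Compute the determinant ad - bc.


The outermorphism of a linear map f sends e1^e2 to f(e1)^f(e2).
f(e1) = 3*e1 - 2*e2
f(e2) = 4*e1 + 3*e2
f(e1) ^ f(e2) = (3*e1 - 2*e2) ^ (4*e1 + 3*e2)
= 3*3*e12 + (-2)*4*e21
= (9 - (-8))*e12
= 17*e12
Coefficient = 17


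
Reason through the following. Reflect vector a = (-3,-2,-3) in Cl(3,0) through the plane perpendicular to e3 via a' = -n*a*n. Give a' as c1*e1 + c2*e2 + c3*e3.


Reflection formula: a' = -n*a*n, with n = e3 (unit vector, n^2 = 1).
For reflection through hyperplane perp to e3:
The component along e3 flips sign, others stay.
a = (-3, -2, -3)
a' = (-3, -2, 3)
a' = -3*e1 - 2*e2 + 3*e3


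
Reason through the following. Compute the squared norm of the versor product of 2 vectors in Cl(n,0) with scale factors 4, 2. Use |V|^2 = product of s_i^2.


Each vector v_i has |v_i|^2 = s_i^2
Squared scales: 4^2 = 16, 2^2 = 4
|V|^2 = 16 * 4
= 64


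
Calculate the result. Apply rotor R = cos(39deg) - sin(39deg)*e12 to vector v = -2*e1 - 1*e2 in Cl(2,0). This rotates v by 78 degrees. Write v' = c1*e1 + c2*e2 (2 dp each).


Rotor R = cos(39deg) - sin(39deg)*e12
Rotation angle theta = 2 * 39 = 78 degrees
v' = R*v*~R rotates v by theta.
cos(78deg) = 0.2079, sin(78deg) = 0.9781
v'_1 = -2*cos(78deg) - (-1)*sin(78deg)
= -2*0.2079 - (-1)*0.9781
= 0.56
v'_2 = -2*sin(78deg) + (-1)*cos(78deg)
= -2*0.9781 + (-1)*0.2079
= -2.16
v' = 0.56*e1 - 2.16*e2


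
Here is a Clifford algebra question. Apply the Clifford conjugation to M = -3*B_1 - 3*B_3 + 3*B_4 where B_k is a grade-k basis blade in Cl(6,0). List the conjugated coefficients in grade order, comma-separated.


Clifford conjugate sign for grade k: (-1)^(k(k+1)/2)
Grade 1: (-1)^(1*2/2) = (-1)^1 = -1, coeff -3 -> 3
Grade 3: (-1)^(3*4/2) = (-1)^6 = 1, coeff -3 -> -3
Grade 4: (-1)^(4*5/2) = (-1)^10 = 1, coeff 3 -> 3
Conjugated coefficients: 3, -3, 3


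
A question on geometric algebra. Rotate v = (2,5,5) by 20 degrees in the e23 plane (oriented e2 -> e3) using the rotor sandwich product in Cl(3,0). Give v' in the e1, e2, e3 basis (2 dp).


Rotor R = cos(10deg) - sin(10deg)*e23
Rotation angle theta = 2 * 10 = 20 degrees in the e23 plane (e2 -> e3).
The component perpendicular to the plane (e1) is invariant: v'_1 = v1 = 2.00
cos(20deg) = 0.9397, sin(20deg) = 0.3420
v'_2 = v2*cos(theta) - v3*sin(theta) = 5*0.9397 - 5*0.3420 = 2.99
v'_3 = v2*sin(theta) + v3*cos(theta) = 5*0.3420 + 5*0.9397 = 6.41
v' = 2.00*e1 + 2.99*e2 + 6.41*e3


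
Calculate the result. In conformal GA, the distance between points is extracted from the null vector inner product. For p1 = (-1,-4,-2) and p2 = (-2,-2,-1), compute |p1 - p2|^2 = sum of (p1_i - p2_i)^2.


p1 - p2 = (1, -2, -1)
|p1 - p2|^2 = 1^2 + (-2)^2 + (-1)^2
= 1 + 4 + 1
= 6


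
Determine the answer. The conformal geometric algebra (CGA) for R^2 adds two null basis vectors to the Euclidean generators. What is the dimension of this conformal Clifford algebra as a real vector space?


The conformal model of R^2 uses Cl(3,1): the 2 Euclidean generators plus two extra orthogonal generators e+ (e+^2 = +1) and e- (e-^2 = -1), from which the null vectors e0, einf are built.
Number of generators m = 2 + 2 = 4.
dim Cl(p,q) = 2^m = 2^4 = 16


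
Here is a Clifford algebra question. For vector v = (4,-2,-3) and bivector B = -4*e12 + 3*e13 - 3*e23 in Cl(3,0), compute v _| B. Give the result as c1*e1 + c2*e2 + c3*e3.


Left contraction v _| B = <vB>_1 (grade-1 part of the geometric product vB).
Using e1_|e12 = e2, e2_|e12 = -e1, e1_|e13 = e3, e3_|e13 = -e1, e2_|e23 = e3, e3_|e23 = -e2:
e1 coeff: -v2*b12 - v3*b13 = -(-2)*(-4) - (-3)*(3) = 1
e2 coeff: v1*b12 - v3*b23 = (4)*(-4) - (-3)*(-3) = -25
e3 coeff: v1*b13 + v2*b23 = (4)*(3) + (-2)*(-3) = 18
v _| B = 1*e1 - 25*e2 + 18*e3


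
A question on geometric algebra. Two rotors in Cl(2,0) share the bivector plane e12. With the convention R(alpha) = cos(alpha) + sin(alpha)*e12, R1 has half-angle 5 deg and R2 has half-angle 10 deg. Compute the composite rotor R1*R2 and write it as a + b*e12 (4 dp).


Same-plane rotors commute and their half-angles add:
R1*R2 = cos(a1 + a2) + sin(a1 + a2)*e12.
a1 + a2 = 5 + 10 = 15 deg
cos(15 deg) = 0.9659
sin(15 deg) = 0.2588
R1*R2 = 0.9659 + 0.2588*e12


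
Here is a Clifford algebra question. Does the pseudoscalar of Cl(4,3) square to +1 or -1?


The pseudoscalar I = e1...e_n (product of all n generators) of Cl(p,q) satisfies I^2 = (-1)^(q + n(n-1)/2).
p = 4, q = 3, n = p + q = 7
n(n-1)/2 = 7 * 6 / 2 = 21
Exponent = q + n(n-1)/2 = 3 + 21 = 24
I^2 = (-1)^24 = +1


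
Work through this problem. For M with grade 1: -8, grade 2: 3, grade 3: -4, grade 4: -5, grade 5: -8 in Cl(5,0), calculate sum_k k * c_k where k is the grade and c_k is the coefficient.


Grade-weighted sum = sum of grade_k * coefficient_k
1*(-8) = -8
2*3 = 6
3*(-4) = -12
4*(-5) = -20
5*(-8) = -40
Total = -8 + 6 + (-12) + (-20) + (-40) = -74


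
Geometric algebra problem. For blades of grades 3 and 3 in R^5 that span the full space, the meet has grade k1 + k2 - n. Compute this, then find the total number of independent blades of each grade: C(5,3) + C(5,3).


Meet grade = grade(A) + grade(B) - n
= 3 + 3 - 5 = 1
C(5,3) = 10
C(5,3) = 10
dim_A + dim_B = 10 + 10 = 20


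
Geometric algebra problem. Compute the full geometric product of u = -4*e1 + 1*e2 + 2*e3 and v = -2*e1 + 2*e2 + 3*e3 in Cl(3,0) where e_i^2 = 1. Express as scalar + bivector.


In Cl(3,0): e_i^2 = 1, e_ie_j = -e_je_i for i != j.
Scalar part = u . v = (-4)*(-2) + 1*2 + 2*3
= 8 + 2 + 6 = 16
e12 coeff = (-4)*2 - 1*(-2) = -8 - (-2) = -6
e13 coeff = (-4)*3 - 2*(-2) = -12 - (-4) = -8
e23 coeff = 1*3 - 2*2 = 3 - 4 = -1
uv = 16 - 6*e12 - 8*e13 - 1*e23


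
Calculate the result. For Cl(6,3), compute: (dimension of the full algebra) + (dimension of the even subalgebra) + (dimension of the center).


n = 6 + 3 = 9
Total dim = 2^9 = 512
Even subalgebra dim = 2^8 = 256
n is odd, so center dim = 2
Sum = 512 + 256 + 2 = 770


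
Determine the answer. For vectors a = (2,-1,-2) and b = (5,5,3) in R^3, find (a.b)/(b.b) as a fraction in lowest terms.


Projection coefficient = (a . b) / (b . b)
a . b = 2*5 + (-1)*5 + (-2)*3
= 10 + (-5) + (-6) = -1
b . b = 5^2 + 5^2 + 3^2
= 25 + 25 + 9 = 59
Coefficient = -1/59
In lowest terms: -1/59


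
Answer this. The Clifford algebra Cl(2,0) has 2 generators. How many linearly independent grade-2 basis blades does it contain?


Number of grade-k basis blades in Cl(p,q) with n = p + q is C(n, k).
n = 2 + 0 = 2
C(2, 2) = 2! / (2! * 0!)
= 2 / (2 * 1)
= 1


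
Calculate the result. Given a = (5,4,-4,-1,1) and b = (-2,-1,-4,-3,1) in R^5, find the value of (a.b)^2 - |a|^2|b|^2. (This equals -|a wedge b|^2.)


a . b = 5*(-2) + 4*(-1) + (-4)*(-4) + (-1)*(-3) + 1*1
= -10 + (-4) + 16 + 3 + 1 = 6
|a|^2 = 5^2 + 4^2 + (-4)^2 + (-1)^2 + 1^2 = 59
|b|^2 = (-2)^2 + (-1)^2 + (-4)^2 + (-3)^2 + 1^2 = 31
(a.b)^2 = 6^2 = 36
|a|^2 * |b|^2 = 59 * 31 = 1829
Result = 36 - 1829 = -1793


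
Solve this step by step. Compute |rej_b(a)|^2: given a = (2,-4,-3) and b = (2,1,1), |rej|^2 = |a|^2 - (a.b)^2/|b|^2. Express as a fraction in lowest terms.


|a|^2 = 2^2 + (-4)^2 + (-3)^2 = 29
|b|^2 = 2^2 + 1^2 + 1^2 = 6
a . b = 2*2 + (-4)*1 + (-3)*1 = -3
(a.b)^2 = (-3)^2 = 9
|rej|^2 = 29 - 9/6
= (174 - 9)/6
= 165/6
In lowest terms: 55/2


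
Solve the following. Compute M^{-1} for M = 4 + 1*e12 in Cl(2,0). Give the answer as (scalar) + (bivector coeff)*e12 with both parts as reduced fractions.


M = 4 + 1*e12, where e12^2 = -1.
Since M commutes with its reverse ~M = a - b*e12, M * ~M = a^2 - b^2*e12^2 = a^2 + b^2.
So M^{-1} = ~M / (a^2 + b^2) = (a - b*e12)/(a^2 + b^2).
a^2 + b^2 = 16 + 1 = 17
Scalar part = 4/17 = 4/17
Bivector coeff = -1/17 = -1/17
M^{-1} = 4/17 - 1/17*e12


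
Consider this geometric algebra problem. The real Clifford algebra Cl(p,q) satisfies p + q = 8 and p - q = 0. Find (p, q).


We need p + q = 8 and p - q = 0.
Adding: 2p = 8 + 0 = 8, so p = 4.
Then q = 8 - 4 = 4.
(p, q) = (4, 4)


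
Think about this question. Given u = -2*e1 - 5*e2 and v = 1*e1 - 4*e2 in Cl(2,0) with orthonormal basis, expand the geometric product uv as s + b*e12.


Expand: (-2*e1 - 5*e2)(1*e1 - 4*e2)
= (-2)*1*e1e1 + (-2)*(-4)*e1e2 + (-5)*1*e2e1 + (-5)*(-4)*e2e2
Using e1^2 = e2^2 = 1, e2e1 = -e1e2:
Scalar part s = (-2)*1 + (-5)*(-4) = -2 + 20 = 18
Bivector part b = (-2)*(-4) - (-5)*1 = 8 - (-5) = 13
uv = 18 + 13*e12


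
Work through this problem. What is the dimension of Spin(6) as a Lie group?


Spin(n) double-covers SO(n); both have Lie algebra so(n) of dimension n(n-1)/2.
n = 6
n(n-1) = 6 * 5 = 30
dim Spin(6) = 30/2 = 15


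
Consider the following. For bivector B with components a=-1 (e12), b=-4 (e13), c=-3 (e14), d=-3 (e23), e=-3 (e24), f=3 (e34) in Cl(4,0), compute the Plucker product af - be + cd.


Plucker relation: af - be + cd
a*f = (-1)*3 = -3
b*e = (-4)*(-3) = 12
c*d = (-3)*(-3) = 9
af - be + cd = -3 - 12 + 9
= -6


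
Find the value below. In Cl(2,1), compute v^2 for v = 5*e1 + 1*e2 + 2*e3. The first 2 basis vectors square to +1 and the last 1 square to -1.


v^2 = sum of c_i^2 * e_i^2
Positive signature terms (e_i^2 = +1): 5^2 + 1^2 = 26
Negative signature terms (e_j^2 = -1): 2^2 = 4
v^2 = 26 - 4 = 22


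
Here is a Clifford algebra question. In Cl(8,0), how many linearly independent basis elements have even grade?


Even subalgebra dimension = 2^(n-1)
n = 8 + 0 = 8
2^(8 - 1) = 2^7 = 128
Verification: sum of C(8,k) for even k = 1 + 28 + 70 + 28 + 1 = 128
Result = 128


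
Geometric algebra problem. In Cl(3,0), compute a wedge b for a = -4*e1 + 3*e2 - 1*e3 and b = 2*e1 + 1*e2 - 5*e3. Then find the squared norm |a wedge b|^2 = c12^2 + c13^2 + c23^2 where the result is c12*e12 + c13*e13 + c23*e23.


a wedge b = (a1*b2 - a2*b1)*e12 + (a1*b3 - a3*b1)*e13 + (a2*b3 - a3*b2)*e23
e12 coeff: (-4)*1 - 3*2 = -4 - 6 = -10
e13 coeff: (-4)*(-5) - (-1)*2 = 20 - (-2) = 22
e23 coeff: 3*(-5) - (-1)*1 = -15 - (-1) = -14
|a wedge b|^2 = (-10)^2 + 22^2 + (-14)^2
= 100 + 484 + 196
= 780


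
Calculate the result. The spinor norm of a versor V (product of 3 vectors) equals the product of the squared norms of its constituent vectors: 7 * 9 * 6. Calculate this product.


Spinor norm N(V) = |v1|^2 * |v2|^2 * ... * |v3|^2
= 7 * 9 * 6
Running product: 7, 63, 378
N(V) = 378


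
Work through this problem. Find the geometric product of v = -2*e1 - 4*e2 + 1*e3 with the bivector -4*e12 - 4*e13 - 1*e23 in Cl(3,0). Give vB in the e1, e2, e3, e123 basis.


vB has grade-1 (vector) and grade-3 (trivector) parts: vB = (v _| B) + (v ^ B).
Vector part <vB>_1:
  e1: -v2*b12 - v3*b13 = -(-4)*(-4) - (1)*(-4) = -12
  e2: v1*b12 - v3*b23 = (-2)*(-4) - (1)*(-1) = 9
  e3: v1*b13 + v2*b23 = (-2)*(-4) + (-4)*(-1) = 12
Trivector part <vB>_3:
  e123: v1*b23 - v2*b13 + v3*b12 = (-2)*(-1) - (-4)*(-4) + (1)*(-4) = -18
vB = -12*e1 + 9*e2 + 12*e3 - 18*e123


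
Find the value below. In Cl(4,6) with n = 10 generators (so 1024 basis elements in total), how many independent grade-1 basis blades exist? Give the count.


Number of grade-k basis blades in Cl(p,q) with n = p + q is C(n, k).
n = 4 + 6 = 10
C(10, 1) = 10! / (1! * 9!)
= 3628800 / (1 * 362880)
= 10


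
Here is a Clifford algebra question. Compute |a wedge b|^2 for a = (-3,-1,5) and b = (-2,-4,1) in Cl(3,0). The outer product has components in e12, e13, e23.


a wedge b = (a1*b2 - a2*b1)*e12 + (a1*b3 - a3*b1)*e13 + (a2*b3 - a3*b2)*e23
e12 coeff: (-3)*(-4) - (-1)*(-2) = 12 - 2 = 10
e13 coeff: (-3)*1 - 5*(-2) = -3 - (-10) = 7
e23 coeff: (-1)*1 - 5*(-4) = -1 - (-20) = 19
|a wedge b|^2 = 10^2 + 7^2 + 19^2
= 100 + 49 + 361
= 510
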